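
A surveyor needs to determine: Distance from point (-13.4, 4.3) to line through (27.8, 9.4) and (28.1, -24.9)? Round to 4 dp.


|cross product| = 1414.69
|line direction| = sqrt(1176.58) = 34.3013
Distance = 1414.69/sqrt(1176.58) = 41.243

41.243


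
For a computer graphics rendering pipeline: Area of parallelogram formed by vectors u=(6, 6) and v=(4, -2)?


|u x v| = |6*(-2) - 6*4|
= |(-12) - 24| = 36

36


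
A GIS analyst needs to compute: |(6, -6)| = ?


|u| = sqrt(6^2 + (-6)^2) = sqrt(72) = 8.4853

8.4853


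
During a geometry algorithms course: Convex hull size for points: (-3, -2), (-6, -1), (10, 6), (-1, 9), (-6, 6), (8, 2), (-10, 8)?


Convex hull vertices (CCW): (-10, 8), (-6, -1), (-3, -2), (8, 2), (10, 6), (-1, 9)
Count = 6

6


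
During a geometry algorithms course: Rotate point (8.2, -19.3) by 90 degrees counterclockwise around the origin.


90° CCW: (x,y) -> (-y, x)
(8.2,-19.3) -> (19.3, 8.2)

(19.3, 8.2)


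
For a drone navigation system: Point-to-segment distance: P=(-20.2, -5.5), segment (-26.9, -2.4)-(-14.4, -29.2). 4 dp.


Project P onto AB: t = 0.1908 (clamped to [0,1])
Closest point on segment: (-24.5153, -7.5127)
Distance: 4.7616

4.7616


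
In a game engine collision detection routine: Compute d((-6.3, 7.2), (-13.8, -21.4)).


dx=-7.5, dy=-28.6
d^2 = (-7.5)^2 + (-28.6)^2 = 874.21
d = sqrt(874.21) = 29.567

29.567


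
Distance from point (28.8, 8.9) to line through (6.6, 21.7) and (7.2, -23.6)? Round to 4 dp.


|cross product| = 997.98
|line direction| = sqrt(2052.45) = 45.304
Distance = 997.98/sqrt(2052.45) = 22.0285

22.0285


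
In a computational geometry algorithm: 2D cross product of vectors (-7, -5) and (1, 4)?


u x v = u_x*v_y - u_y*v_x = (-7)*4 - (-5)*1
= (-28) - (-5) = -23

-23


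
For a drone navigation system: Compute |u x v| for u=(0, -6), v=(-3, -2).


|u x v| = |0*(-2) - (-6)*(-3)|
= |0 - 18| = 18

18


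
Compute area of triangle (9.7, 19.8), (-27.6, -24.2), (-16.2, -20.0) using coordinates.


Area = |x_A(y_B-y_C) + x_B(y_C-y_A) + x_C(y_A-y_B)|/2
= |(-40.74) + 1098.48 + (-712.8)|/2
= 344.94/2 = 172.47

172.47


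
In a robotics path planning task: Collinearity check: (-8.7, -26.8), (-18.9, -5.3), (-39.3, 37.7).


Cross product: ((-18.9)-(-8.7))*(37.7-(-26.8)) - ((-5.3)-(-26.8))*((-39.3)-(-8.7))
= 0

Yes, collinear


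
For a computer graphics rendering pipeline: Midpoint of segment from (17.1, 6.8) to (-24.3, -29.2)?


M = ((17.1+(-24.3))/2, (6.8+(-29.2))/2)
= (-3.6, -11.2)

(-3.6, -11.2)


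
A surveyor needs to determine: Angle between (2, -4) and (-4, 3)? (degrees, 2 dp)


u.v = -20, |u| = sqrt(20) = 4.4721, |v| = sqrt(25) = 5
cos(theta) = u.v/(|u||v|) = -20/sqrt(500) = -0.894427
theta = acos(-0.894427) = 153.43 degrees

153.43 degrees


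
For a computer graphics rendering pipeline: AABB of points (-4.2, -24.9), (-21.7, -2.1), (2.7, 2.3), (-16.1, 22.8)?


x range: [-21.7, 2.7]
y range: [-24.9, 22.8]
Bounding box: (-21.7,-24.9) to (2.7,22.8)

(-21.7,-24.9) to (2.7,22.8)


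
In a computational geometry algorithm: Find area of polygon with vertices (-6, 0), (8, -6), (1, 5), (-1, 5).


Shoelace sum: ((-6)*(-6) - 8*0) + (8*5 - 1*(-6)) + (1*5 - (-1)*5) + ((-1)*0 - (-6)*5)
= 122
Area = |122|/2 = 61

61


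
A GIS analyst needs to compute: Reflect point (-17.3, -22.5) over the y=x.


Reflection over y=x: (x,y) -> (y,x)
(-17.3, -22.5) -> (-22.5, -17.3)

(-22.5, -17.3)


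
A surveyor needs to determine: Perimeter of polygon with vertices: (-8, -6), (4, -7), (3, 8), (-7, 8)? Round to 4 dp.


Sides: (-8, -6)->(4, -7): sqrt(145) = 12.041595, (4, -7)->(3, 8): sqrt(226) = 15.033296, (3, 8)->(-7, 8): sqrt(100) = 10, (-7, 8)->(-8, -6): sqrt(197) = 14.035669
Sum = 51.11056
Perimeter = 51.1106

51.1106


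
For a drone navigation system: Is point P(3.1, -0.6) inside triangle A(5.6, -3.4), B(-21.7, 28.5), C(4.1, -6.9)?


Cross products: AB x AP = 3.31, BC x BP = 127.14, CA x CP = 12.95
All same sign? yes

Yes, inside


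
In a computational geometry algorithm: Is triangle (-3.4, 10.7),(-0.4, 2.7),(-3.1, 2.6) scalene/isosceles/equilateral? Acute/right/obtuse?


Side lengths squared: AB^2=73, BC^2=7.3, CA^2=65.7
Sorted: [7.3, 65.7, 73]
By sides: Scalene, By angles: Right

Scalene, Right


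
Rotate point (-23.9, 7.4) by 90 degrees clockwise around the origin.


90° CW: (x,y) -> (y, -x)
(-23.9,7.4) -> (7.4, 23.9)

(7.4, 23.9)


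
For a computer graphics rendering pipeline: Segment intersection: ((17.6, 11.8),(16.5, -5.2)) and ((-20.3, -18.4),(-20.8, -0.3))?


Cross products: d1=-701.09, d2=-672.68, d3=-611.08, d4=-639.49
d1*d2 < 0 and d3*d4 < 0? no

No, they don't intersect


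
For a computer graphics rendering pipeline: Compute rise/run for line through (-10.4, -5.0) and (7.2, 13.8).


slope = (y2-y1)/(x2-x1) = (13.8-(-5))/(7.2-(-10.4)) = 18.8/17.6 = 1.0682

1.0682


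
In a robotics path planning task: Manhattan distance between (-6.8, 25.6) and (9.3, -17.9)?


|(-6.8)-9.3| + |25.6-(-17.9)| = 16.1 + 43.5 = 59.6

59.6


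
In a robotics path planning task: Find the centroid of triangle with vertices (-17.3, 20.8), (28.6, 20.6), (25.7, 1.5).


Centroid = ((x_A+x_B+x_C)/3, (y_A+y_B+y_C)/3)
= (((-17.3)+28.6+25.7)/3, (20.8+20.6+1.5)/3)
= (12.3333, 14.3)

(12.3333, 14.3)


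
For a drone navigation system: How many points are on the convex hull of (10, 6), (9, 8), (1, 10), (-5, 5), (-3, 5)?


Convex hull vertices (CCW): (-5, 5), (-3, 5), (10, 6), (9, 8), (1, 10)
Count = 5

5


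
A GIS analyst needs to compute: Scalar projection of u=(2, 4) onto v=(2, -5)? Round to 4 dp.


u.v = -16, |v| = sqrt(29) = 5.3852
Scalar projection = u.v / |v| = -16 / sqrt(29) = -2.9711

-2.9711


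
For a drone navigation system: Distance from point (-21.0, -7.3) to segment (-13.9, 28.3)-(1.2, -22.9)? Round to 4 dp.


Project P onto AB: t = 0.602 (clamped to [0,1])
Closest point on segment: (-4.8091, -2.5249)
Distance: 16.8804

16.8804


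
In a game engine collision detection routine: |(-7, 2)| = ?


|u| = sqrt((-7)^2 + 2^2) = sqrt(53) = 7.2801

7.2801


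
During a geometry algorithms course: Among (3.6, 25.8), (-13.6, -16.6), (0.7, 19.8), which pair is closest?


d(P0,P1) = 45.7559, d(P0,P2) = 6.6641, d(P1,P2) = 39.1082
Closest: P0 and P2

Closest pair: (3.6, 25.8) and (0.7, 19.8), distance = 6.6641


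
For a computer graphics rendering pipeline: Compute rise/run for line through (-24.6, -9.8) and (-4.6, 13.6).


slope = (y2-y1)/(x2-x1) = (13.6-(-9.8))/((-4.6)-(-24.6)) = 23.4/20 = 1.17

1.17


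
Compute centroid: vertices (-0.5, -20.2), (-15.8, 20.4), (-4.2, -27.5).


Centroid = ((x_A+x_B+x_C)/3, (y_A+y_B+y_C)/3)
= (((-0.5)+(-15.8)+(-4.2))/3, ((-20.2)+20.4+(-27.5))/3)
= (-6.8333, -9.1)

(-6.8333, -9.1)


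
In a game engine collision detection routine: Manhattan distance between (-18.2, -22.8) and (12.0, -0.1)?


|(-18.2)-12| + |(-22.8)-(-0.1)| = 30.2 + 22.7 = 52.9

52.9


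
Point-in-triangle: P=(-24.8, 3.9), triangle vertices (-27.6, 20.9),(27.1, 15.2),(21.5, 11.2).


Cross products: AB x AP = -913.94, BC x BP = -144.32, CA x CP = 807.54
All same sign? no

No, outside


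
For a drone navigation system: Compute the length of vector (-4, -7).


|u| = sqrt((-4)^2 + (-7)^2) = sqrt(65) = 8.0623

8.0623


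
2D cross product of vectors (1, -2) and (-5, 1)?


u x v = u_x*v_y - u_y*v_x = 1*1 - (-2)*(-5)
= 1 - 10 = -9

-9


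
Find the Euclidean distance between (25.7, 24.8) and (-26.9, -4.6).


dx=-52.6, dy=-29.4
d^2 = (-52.6)^2 + (-29.4)^2 = 3631.12
d = sqrt(3631.12) = 60.2588

60.2588


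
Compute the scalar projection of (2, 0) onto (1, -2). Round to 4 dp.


u.v = 2, |v| = sqrt(5) = 2.2361
Scalar projection = u.v / |v| = 2 / sqrt(5) = 0.8944

0.8944


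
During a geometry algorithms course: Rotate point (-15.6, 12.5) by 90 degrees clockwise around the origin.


90° CW: (x,y) -> (y, -x)
(-15.6,12.5) -> (12.5, 15.6)

(12.5, 15.6)


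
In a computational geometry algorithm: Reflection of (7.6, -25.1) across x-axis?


Reflection over x-axis: (x,y) -> (x,-y)
(7.6, -25.1) -> (7.6, 25.1)

(7.6, 25.1)


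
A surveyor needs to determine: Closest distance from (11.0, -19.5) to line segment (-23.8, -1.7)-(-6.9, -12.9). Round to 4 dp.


Project P onto AB: t = 1 (clamped to [0,1])
Closest point on segment: (-6.9, -12.9)
Distance: 19.078

19.078


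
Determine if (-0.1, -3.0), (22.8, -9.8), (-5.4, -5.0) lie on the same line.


Cross product: (22.8-(-0.1))*((-5)-(-3)) - ((-9.8)-(-3))*((-5.4)-(-0.1))
= -81.84

No, not collinear


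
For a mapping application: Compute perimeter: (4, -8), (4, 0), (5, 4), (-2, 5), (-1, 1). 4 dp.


Sides: (4, -8)->(4, 0): sqrt(64) = 8, (4, 0)->(5, 4): sqrt(17) = 4.123106, (5, 4)->(-2, 5): sqrt(50) = 7.071068, (-2, 5)->(-1, 1): sqrt(17) = 4.123106, (-1, 1)->(4, -8): sqrt(106) = 10.29563
Sum = 33.61291
Perimeter = 33.6129

33.6129


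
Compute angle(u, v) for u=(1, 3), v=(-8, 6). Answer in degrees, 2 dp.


u.v = 10, |u| = sqrt(10) = 3.1623, |v| = sqrt(100) = 10
cos(theta) = u.v/(|u||v|) = 10/sqrt(1000) = 0.316228
theta = acos(0.316228) = 71.57 degrees

71.57 degrees


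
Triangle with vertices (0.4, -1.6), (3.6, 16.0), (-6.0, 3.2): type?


Side lengths squared: AB^2=320, BC^2=256, CA^2=64
Sorted: [64, 256, 320]
By sides: Scalene, By angles: Right

Scalene, Right


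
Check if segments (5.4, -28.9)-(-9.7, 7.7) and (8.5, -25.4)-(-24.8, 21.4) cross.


Cross products: d1=261.63, d2=-250.47, d3=-166.31, d4=345.79
d1*d2 < 0 and d3*d4 < 0? yes

Yes, they intersect


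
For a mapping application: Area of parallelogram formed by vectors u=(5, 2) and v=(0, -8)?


|u x v| = |5*(-8) - 2*0|
= |(-40) - 0| = 40

40


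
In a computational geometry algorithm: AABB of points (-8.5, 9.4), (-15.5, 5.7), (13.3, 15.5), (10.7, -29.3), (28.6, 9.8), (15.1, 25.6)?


x range: [-15.5, 28.6]
y range: [-29.3, 25.6]
Bounding box: (-15.5,-29.3) to (28.6,25.6)

(-15.5,-29.3) to (28.6,25.6)


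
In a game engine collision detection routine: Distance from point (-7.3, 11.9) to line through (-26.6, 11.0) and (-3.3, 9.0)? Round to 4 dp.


|cross product| = 59.57
|line direction| = sqrt(546.89) = 23.3857
Distance = 59.57/sqrt(546.89) = 2.5473

2.5473


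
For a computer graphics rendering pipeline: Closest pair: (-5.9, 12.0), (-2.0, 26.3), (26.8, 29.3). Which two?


d(P0,P1) = 14.8223, d(P0,P2) = 36.9943, d(P1,P2) = 28.9558
Closest: P0 and P1

Closest pair: (-5.9, 12.0) and (-2.0, 26.3), distance = 14.8223


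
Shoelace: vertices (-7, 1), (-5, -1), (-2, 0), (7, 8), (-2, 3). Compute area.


Shoelace sum: ((-7)*(-1) - (-5)*1) + ((-5)*0 - (-2)*(-1)) + ((-2)*8 - 7*0) + (7*3 - (-2)*8) + ((-2)*1 - (-7)*3)
= 50
Area = |50|/2 = 25

25


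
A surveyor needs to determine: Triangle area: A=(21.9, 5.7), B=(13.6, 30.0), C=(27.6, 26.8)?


Area = |x_A(y_B-y_C) + x_B(y_C-y_A) + x_C(y_A-y_B)|/2
= |70.08 + 286.96 + (-670.68)|/2
= 313.64/2 = 156.82

156.82


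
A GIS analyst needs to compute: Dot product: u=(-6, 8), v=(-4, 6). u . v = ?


u . v = u_x*v_x + u_y*v_y = (-6)*(-4) + 8*6
= 24 + 48 = 72

72


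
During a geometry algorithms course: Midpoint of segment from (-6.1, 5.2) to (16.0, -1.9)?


M = (((-6.1)+16)/2, (5.2+(-1.9))/2)
= (4.95, 1.65)

(4.95, 1.65)


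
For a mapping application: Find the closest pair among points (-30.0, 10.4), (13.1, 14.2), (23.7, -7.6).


d(P0,P1) = 43.2672, d(P0,P2) = 56.6365, d(P1,P2) = 24.2405
Closest: P1 and P2

Closest pair: (13.1, 14.2) and (23.7, -7.6), distance = 24.2405


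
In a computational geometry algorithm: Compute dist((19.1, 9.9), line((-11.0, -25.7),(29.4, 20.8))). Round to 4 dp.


|cross product| = 38.59
|line direction| = sqrt(3794.41) = 61.5988
Distance = 38.59/sqrt(3794.41) = 0.6265

0.6265


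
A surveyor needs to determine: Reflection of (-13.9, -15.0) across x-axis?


Reflection over x-axis: (x,y) -> (x,-y)
(-13.9, -15) -> (-13.9, 15)

(-13.9, 15)


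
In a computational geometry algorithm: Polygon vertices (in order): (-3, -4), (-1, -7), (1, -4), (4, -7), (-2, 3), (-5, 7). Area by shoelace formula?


Shoelace sum: ((-3)*(-7) - (-1)*(-4)) + ((-1)*(-4) - 1*(-7)) + (1*(-7) - 4*(-4)) + (4*3 - (-2)*(-7)) + ((-2)*7 - (-5)*3) + ((-5)*(-4) - (-3)*7)
= 77
Area = |77|/2 = 38.5

38.5


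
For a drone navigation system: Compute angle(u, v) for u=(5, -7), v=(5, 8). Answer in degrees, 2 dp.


u.v = -31, |u| = sqrt(74) = 8.6023, |v| = sqrt(89) = 9.434
cos(theta) = u.v/(|u||v|) = -31/sqrt(6586) = -0.381989
theta = acos(-0.381989) = 112.46 degrees

112.46 degrees


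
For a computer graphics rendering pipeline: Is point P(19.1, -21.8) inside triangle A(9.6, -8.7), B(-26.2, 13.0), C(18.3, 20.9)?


Cross products: AB x AP = 262.83, BC x BP = -1906.47, CA x CP = 395.17
All same sign? no

No, outside


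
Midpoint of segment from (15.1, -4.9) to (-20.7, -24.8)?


M = ((15.1+(-20.7))/2, ((-4.9)+(-24.8))/2)
= (-2.8, -14.85)

(-2.8, -14.85)


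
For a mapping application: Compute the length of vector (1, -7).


|u| = sqrt(1^2 + (-7)^2) = sqrt(50) = 7.0711

7.0711


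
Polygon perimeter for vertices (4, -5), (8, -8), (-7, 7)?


Sides: (4, -5)->(8, -8): sqrt(25) = 5, (8, -8)->(-7, 7): sqrt(450) = 21.213203, (-7, 7)->(4, -5): sqrt(265) = 16.278821
Sum = 42.492024
Perimeter = 42.492

42.492


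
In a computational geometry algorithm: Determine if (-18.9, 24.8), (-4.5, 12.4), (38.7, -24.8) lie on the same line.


Cross product: ((-4.5)-(-18.9))*((-24.8)-24.8) - (12.4-24.8)*(38.7-(-18.9))
= 0

Yes, collinear


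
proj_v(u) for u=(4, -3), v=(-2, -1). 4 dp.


u.v = -5, |v| = sqrt(5) = 2.2361
Scalar projection = u.v / |v| = -5 / sqrt(5) = -2.2361

-2.2361


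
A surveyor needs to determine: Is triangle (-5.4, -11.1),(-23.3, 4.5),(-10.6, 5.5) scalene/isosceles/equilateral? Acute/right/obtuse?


Side lengths squared: AB^2=563.77, BC^2=162.29, CA^2=302.6
Sorted: [162.29, 302.6, 563.77]
By sides: Scalene, By angles: Obtuse

Scalene, Obtuse


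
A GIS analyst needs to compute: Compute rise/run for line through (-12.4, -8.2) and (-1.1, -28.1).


slope = (y2-y1)/(x2-x1) = ((-28.1)-(-8.2))/((-1.1)-(-12.4)) = (-19.9)/11.3 = -1.7611

-1.7611


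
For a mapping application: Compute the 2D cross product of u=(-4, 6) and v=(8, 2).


u x v = u_x*v_y - u_y*v_x = (-4)*2 - 6*8
= (-8) - 48 = -56

-56


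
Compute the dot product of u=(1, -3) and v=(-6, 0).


u . v = u_x*v_x + u_y*v_y = 1*(-6) + (-3)*0
= (-6) + 0 = -6

-6


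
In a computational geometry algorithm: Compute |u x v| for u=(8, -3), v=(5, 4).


|u x v| = |8*4 - (-3)*5|
= |32 - (-15)| = 47

47


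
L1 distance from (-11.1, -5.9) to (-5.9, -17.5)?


|(-11.1)-(-5.9)| + |(-5.9)-(-17.5)| = 5.2 + 11.6 = 16.8

16.8


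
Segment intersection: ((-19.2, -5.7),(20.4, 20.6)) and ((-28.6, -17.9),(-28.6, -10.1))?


Cross products: d1=-73.32, d2=-382.2, d3=-235.9, d4=72.98
d1*d2 < 0 and d3*d4 < 0? no

No, they don't intersect


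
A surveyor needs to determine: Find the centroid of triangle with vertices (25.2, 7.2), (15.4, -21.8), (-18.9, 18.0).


Centroid = ((x_A+x_B+x_C)/3, (y_A+y_B+y_C)/3)
= ((25.2+15.4+(-18.9))/3, (7.2+(-21.8)+18)/3)
= (7.2333, 1.1333)

(7.2333, 1.1333)


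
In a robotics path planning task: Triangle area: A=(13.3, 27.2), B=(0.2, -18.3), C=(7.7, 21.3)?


Area = |x_A(y_B-y_C) + x_B(y_C-y_A) + x_C(y_A-y_B)|/2
= |(-526.68) + (-1.18) + 350.35|/2
= 177.51/2 = 88.755

88.755


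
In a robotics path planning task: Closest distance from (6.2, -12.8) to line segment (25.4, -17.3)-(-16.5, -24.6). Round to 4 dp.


Project P onto AB: t = 0.4266 (clamped to [0,1])
Closest point on segment: (7.5265, -20.414)
Distance: 7.7287

7.7287


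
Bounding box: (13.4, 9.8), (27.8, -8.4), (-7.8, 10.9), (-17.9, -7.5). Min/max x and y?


x range: [-17.9, 27.8]
y range: [-8.4, 10.9]
Bounding box: (-17.9,-8.4) to (27.8,10.9)

(-17.9,-8.4) to (27.8,10.9)


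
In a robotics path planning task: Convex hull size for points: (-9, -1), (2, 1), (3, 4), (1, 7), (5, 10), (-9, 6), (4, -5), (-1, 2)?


Convex hull vertices (CCW): (-9, -1), (4, -5), (5, 10), (-9, 6)
Count = 4

4


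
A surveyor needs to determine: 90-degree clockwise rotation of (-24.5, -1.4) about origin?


90° CW: (x,y) -> (y, -x)
(-24.5,-1.4) -> (-1.4, 24.5)

(-1.4, 24.5)


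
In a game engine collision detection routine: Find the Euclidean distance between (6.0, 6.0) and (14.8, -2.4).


dx=8.8, dy=-8.4
d^2 = 8.8^2 + (-8.4)^2 = 148
d = sqrt(148) = 12.1655

12.1655


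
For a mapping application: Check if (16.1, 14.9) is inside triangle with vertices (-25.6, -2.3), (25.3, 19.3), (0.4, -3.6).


Cross products: AB x AP = -25.24, BC x BP = -101.12, CA x CP = -501.41
All same sign? yes

Yes, inside


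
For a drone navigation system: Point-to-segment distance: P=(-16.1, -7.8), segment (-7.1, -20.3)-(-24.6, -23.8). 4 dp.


Project P onto AB: t = 0.3571 (clamped to [0,1])
Closest point on segment: (-13.35, -21.55)
Distance: 14.0223

14.0223


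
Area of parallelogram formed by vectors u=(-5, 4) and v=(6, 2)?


|u x v| = |(-5)*2 - 4*6|
= |(-10) - 24| = 34

34


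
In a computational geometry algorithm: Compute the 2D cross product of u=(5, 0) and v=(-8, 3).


u x v = u_x*v_y - u_y*v_x = 5*3 - 0*(-8)
= 15 - 0 = 15

15


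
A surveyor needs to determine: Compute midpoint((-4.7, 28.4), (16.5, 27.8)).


M = (((-4.7)+16.5)/2, (28.4+27.8)/2)
= (5.9, 28.1)

(5.9, 28.1)


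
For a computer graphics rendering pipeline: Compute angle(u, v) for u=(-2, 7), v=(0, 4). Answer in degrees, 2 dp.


u.v = 28, |u| = sqrt(53) = 7.2801, |v| = sqrt(16) = 4
cos(theta) = u.v/(|u||v|) = 28/sqrt(848) = 0.961524
theta = acos(0.961524) = 15.95 degrees

15.95 degrees


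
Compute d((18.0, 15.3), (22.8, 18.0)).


dx=4.8, dy=2.7
d^2 = 4.8^2 + 2.7^2 = 30.33
d = sqrt(30.33) = 5.5073

5.5073


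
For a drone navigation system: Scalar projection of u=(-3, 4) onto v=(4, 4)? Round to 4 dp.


u.v = 4, |v| = sqrt(32) = 5.6569
Scalar projection = u.v / |v| = 4 / sqrt(32) = 0.7071

0.7071


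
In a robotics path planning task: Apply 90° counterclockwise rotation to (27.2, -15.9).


90° CCW: (x,y) -> (-y, x)
(27.2,-15.9) -> (15.9, 27.2)

(15.9, 27.2)


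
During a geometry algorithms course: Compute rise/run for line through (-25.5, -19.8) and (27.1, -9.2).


slope = (y2-y1)/(x2-x1) = ((-9.2)-(-19.8))/(27.1-(-25.5)) = 10.6/52.6 = 0.2015

0.2015


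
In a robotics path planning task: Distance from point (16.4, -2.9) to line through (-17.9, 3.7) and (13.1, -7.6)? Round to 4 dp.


|cross product| = 182.99
|line direction| = sqrt(1088.69) = 32.9953
Distance = 182.99/sqrt(1088.69) = 5.5459

5.5459


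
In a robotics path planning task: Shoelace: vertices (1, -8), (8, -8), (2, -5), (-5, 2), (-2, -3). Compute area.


Shoelace sum: (1*(-8) - 8*(-8)) + (8*(-5) - 2*(-8)) + (2*2 - (-5)*(-5)) + ((-5)*(-3) - (-2)*2) + ((-2)*(-8) - 1*(-3))
= 49
Area = |49|/2 = 24.5

24.5


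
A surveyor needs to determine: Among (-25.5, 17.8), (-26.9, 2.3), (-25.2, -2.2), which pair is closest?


d(P0,P1) = 15.5631, d(P0,P2) = 20.0022, d(P1,P2) = 4.8104
Closest: P1 and P2

Closest pair: (-26.9, 2.3) and (-25.2, -2.2), distance = 4.8104


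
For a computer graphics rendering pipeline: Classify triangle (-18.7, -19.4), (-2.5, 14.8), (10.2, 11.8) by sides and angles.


Side lengths squared: AB^2=1432.08, BC^2=170.29, CA^2=1808.65
Sorted: [170.29, 1432.08, 1808.65]
By sides: Scalene, By angles: Obtuse

Scalene, Obtuse


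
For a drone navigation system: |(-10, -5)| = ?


|u| = sqrt((-10)^2 + (-5)^2) = sqrt(125) = 11.1803

11.1803


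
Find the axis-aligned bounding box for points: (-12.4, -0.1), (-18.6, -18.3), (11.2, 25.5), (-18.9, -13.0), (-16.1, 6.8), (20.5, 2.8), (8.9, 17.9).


x range: [-18.9, 20.5]
y range: [-18.3, 25.5]
Bounding box: (-18.9,-18.3) to (20.5,25.5)

(-18.9,-18.3) to (20.5,25.5)


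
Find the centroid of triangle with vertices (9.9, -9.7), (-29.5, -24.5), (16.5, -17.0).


Centroid = ((x_A+x_B+x_C)/3, (y_A+y_B+y_C)/3)
= ((9.9+(-29.5)+16.5)/3, ((-9.7)+(-24.5)+(-17))/3)
= (-1.0333, -17.0667)

(-1.0333, -17.0667)


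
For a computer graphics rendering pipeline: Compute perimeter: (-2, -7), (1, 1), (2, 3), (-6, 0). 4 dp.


Sides: (-2, -7)->(1, 1): sqrt(73) = 8.544004, (1, 1)->(2, 3): sqrt(5) = 2.236068, (2, 3)->(-6, 0): sqrt(73) = 8.544004, (-6, 0)->(-2, -7): sqrt(65) = 8.062258
Sum = 27.386334
Perimeter = 27.3863

27.3863


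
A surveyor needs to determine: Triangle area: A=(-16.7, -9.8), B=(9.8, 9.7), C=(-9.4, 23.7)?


Area = |x_A(y_B-y_C) + x_B(y_C-y_A) + x_C(y_A-y_B)|/2
= |233.8 + 328.3 + 183.3|/2
= 745.4/2 = 372.7

372.7


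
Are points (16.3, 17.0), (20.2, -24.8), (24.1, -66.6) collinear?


Cross product: (20.2-16.3)*((-66.6)-17) - ((-24.8)-17)*(24.1-16.3)
= 0

Yes, collinear


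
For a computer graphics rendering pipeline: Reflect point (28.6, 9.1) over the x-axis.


Reflection over x-axis: (x,y) -> (x,-y)
(28.6, 9.1) -> (28.6, -9.1)

(28.6, -9.1)


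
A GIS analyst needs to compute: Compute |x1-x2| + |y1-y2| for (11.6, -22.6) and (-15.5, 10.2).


|11.6-(-15.5)| + |(-22.6)-10.2| = 27.1 + 32.8 = 59.9

59.9


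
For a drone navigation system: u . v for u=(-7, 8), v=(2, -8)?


u . v = u_x*v_x + u_y*v_y = (-7)*2 + 8*(-8)
= (-14) + (-64) = -78

-78


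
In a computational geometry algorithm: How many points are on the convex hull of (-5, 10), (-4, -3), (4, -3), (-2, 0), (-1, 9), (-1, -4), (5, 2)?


Convex hull vertices (CCW): (-5, 10), (-4, -3), (-1, -4), (4, -3), (5, 2), (-1, 9)
Count = 6

6


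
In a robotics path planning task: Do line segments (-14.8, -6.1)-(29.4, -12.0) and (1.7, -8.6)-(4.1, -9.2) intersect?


Cross products: d1=-3.9, d2=8.46, d3=-13.15, d4=-25.51
d1*d2 < 0 and d3*d4 < 0? no

No, they don't intersect


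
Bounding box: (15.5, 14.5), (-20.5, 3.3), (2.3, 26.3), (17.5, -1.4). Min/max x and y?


x range: [-20.5, 17.5]
y range: [-1.4, 26.3]
Bounding box: (-20.5,-1.4) to (17.5,26.3)

(-20.5,-1.4) to (17.5,26.3)


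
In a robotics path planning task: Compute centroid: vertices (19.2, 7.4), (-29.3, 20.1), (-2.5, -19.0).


Centroid = ((x_A+x_B+x_C)/3, (y_A+y_B+y_C)/3)
= ((19.2+(-29.3)+(-2.5))/3, (7.4+20.1+(-19))/3)
= (-4.2, 2.8333)

(-4.2, 2.8333)


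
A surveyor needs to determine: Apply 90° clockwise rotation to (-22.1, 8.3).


90° CW: (x,y) -> (y, -x)
(-22.1,8.3) -> (8.3, 22.1)

(8.3, 22.1)


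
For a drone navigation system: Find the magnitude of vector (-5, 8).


|u| = sqrt((-5)^2 + 8^2) = sqrt(89) = 9.434

9.434


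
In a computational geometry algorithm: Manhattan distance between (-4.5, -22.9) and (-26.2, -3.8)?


|(-4.5)-(-26.2)| + |(-22.9)-(-3.8)| = 21.7 + 19.1 = 40.8

40.8


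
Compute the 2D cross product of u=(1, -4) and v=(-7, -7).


u x v = u_x*v_y - u_y*v_x = 1*(-7) - (-4)*(-7)
= (-7) - 28 = -35

-35


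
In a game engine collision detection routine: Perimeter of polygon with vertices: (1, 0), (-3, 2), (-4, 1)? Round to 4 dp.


Sides: (1, 0)->(-3, 2): sqrt(20) = 4.472136, (-3, 2)->(-4, 1): sqrt(2) = 1.414214, (-4, 1)->(1, 0): sqrt(26) = 5.09902
Sum = 10.98537
Perimeter = 10.9854

10.9854


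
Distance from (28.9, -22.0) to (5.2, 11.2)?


dx=-23.7, dy=33.2
d^2 = (-23.7)^2 + 33.2^2 = 1663.93
d = sqrt(1663.93) = 40.7913

40.7913


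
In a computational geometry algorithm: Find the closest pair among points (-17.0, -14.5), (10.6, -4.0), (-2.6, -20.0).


d(P0,P1) = 29.5298, d(P0,P2) = 15.4146, d(P1,P2) = 20.7422
Closest: P0 and P2

Closest pair: (-17.0, -14.5) and (-2.6, -20.0), distance = 15.4146


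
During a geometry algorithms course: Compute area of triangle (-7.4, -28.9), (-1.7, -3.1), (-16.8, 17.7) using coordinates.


Area = |x_A(y_B-y_C) + x_B(y_C-y_A) + x_C(y_A-y_B)|/2
= |153.92 + (-79.22) + 433.44|/2
= 508.14/2 = 254.07

254.07


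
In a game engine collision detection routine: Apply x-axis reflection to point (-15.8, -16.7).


Reflection over x-axis: (x,y) -> (x,-y)
(-15.8, -16.7) -> (-15.8, 16.7)

(-15.8, 16.7)


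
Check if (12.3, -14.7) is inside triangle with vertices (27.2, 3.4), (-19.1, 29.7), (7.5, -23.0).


Cross products: AB x AP = 1229.9, BC x BP = 473.74, CA x CP = 36.79
All same sign? yes

Yes, inside


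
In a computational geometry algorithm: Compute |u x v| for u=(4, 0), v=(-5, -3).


|u x v| = |4*(-3) - 0*(-5)|
= |(-12) - 0| = 12

12


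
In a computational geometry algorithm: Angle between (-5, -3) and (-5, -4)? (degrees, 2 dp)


u.v = 37, |u| = sqrt(34) = 5.831, |v| = sqrt(41) = 6.4031
cos(theta) = u.v/(|u||v|) = 37/sqrt(1394) = 0.990992
theta = acos(0.990992) = 7.7 degrees

7.7 degrees


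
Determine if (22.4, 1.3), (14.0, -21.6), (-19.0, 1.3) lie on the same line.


Cross product: (14-22.4)*(1.3-1.3) - ((-21.6)-1.3)*((-19)-22.4)
= -948.06

No, not collinear


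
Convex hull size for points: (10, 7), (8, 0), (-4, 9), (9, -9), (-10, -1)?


Convex hull vertices (CCW): (-10, -1), (9, -9), (10, 7), (-4, 9)
Count = 4

4


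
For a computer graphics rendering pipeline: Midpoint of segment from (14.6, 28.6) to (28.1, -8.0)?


M = ((14.6+28.1)/2, (28.6+(-8))/2)
= (21.35, 10.3)

(21.35, 10.3)


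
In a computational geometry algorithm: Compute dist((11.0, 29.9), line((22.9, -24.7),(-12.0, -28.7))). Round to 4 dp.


|cross product| = 1953.14
|line direction| = sqrt(1234.01) = 35.1285
Distance = 1953.14/sqrt(1234.01) = 55.5999

55.5999


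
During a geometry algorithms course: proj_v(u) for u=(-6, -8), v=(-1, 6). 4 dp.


u.v = -42, |v| = sqrt(37) = 6.0828
Scalar projection = u.v / |v| = -42 / sqrt(37) = -6.9048

-6.9048


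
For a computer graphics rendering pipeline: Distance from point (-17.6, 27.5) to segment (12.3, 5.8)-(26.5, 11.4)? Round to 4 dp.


Project P onto AB: t = 0 (clamped to [0,1])
Closest point on segment: (12.3, 5.8)
Distance: 36.9446

36.9446


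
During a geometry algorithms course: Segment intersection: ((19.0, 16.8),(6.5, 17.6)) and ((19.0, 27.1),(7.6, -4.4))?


Cross products: d1=117.42, d2=-285.45, d3=-128.75, d4=274.12
d1*d2 < 0 and d3*d4 < 0? yes

Yes, they intersect


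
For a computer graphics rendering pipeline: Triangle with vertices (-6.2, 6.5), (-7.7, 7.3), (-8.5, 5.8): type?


Side lengths squared: AB^2=2.89, BC^2=2.89, CA^2=5.78
Sorted: [2.89, 2.89, 5.78]
By sides: Isosceles, By angles: Right

Isosceles, Right


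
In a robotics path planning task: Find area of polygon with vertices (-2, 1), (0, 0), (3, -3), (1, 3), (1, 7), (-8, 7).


Shoelace sum: ((-2)*0 - 0*1) + (0*(-3) - 3*0) + (3*3 - 1*(-3)) + (1*7 - 1*3) + (1*7 - (-8)*7) + ((-8)*1 - (-2)*7)
= 85
Area = |85|/2 = 42.5

42.5


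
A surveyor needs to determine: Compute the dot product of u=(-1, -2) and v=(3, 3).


u . v = u_x*v_x + u_y*v_y = (-1)*3 + (-2)*3
= (-3) + (-6) = -9

-9


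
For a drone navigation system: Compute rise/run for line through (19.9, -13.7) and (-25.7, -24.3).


slope = (y2-y1)/(x2-x1) = ((-24.3)-(-13.7))/((-25.7)-19.9) = (-10.6)/(-45.6) = 0.2325

0.2325


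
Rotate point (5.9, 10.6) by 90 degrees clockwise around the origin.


90° CW: (x,y) -> (y, -x)
(5.9,10.6) -> (10.6, -5.9)

(10.6, -5.9)


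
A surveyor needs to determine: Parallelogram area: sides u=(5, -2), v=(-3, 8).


|u x v| = |5*8 - (-2)*(-3)|
= |40 - 6| = 34

34


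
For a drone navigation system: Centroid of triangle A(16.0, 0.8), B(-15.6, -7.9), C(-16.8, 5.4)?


Centroid = ((x_A+x_B+x_C)/3, (y_A+y_B+y_C)/3)
= ((16+(-15.6)+(-16.8))/3, (0.8+(-7.9)+5.4)/3)
= (-5.4667, -0.5667)

(-5.4667, -0.5667)


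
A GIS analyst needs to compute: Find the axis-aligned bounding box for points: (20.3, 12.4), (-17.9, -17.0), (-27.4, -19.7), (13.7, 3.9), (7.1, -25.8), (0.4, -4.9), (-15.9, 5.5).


x range: [-27.4, 20.3]
y range: [-25.8, 12.4]
Bounding box: (-27.4,-25.8) to (20.3,12.4)

(-27.4,-25.8) to (20.3,12.4)


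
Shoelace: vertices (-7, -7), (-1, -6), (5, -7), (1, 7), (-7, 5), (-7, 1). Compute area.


Shoelace sum: ((-7)*(-6) - (-1)*(-7)) + ((-1)*(-7) - 5*(-6)) + (5*7 - 1*(-7)) + (1*5 - (-7)*7) + ((-7)*1 - (-7)*5) + ((-7)*(-7) - (-7)*1)
= 252
Area = |252|/2 = 126

126


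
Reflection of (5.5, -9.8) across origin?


Reflection over origin: (x,y) -> (-x,-y)
(5.5, -9.8) -> (-5.5, 9.8)

(-5.5, 9.8)


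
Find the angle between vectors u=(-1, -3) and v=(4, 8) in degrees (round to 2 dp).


u.v = -28, |u| = sqrt(10) = 3.1623, |v| = sqrt(80) = 8.9443
cos(theta) = u.v/(|u||v|) = -28/sqrt(800) = -0.989949
theta = acos(-0.989949) = 171.87 degrees

171.87 degrees


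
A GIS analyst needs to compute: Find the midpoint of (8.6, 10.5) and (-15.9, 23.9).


M = ((8.6+(-15.9))/2, (10.5+23.9)/2)
= (-3.65, 17.2)

(-3.65, 17.2)


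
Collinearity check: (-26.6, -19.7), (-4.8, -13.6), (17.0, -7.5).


Cross product: ((-4.8)-(-26.6))*((-7.5)-(-19.7)) - ((-13.6)-(-19.7))*(17-(-26.6))
= 0

Yes, collinear


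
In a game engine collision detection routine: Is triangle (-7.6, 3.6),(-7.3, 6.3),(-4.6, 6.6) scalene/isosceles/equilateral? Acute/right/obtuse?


Side lengths squared: AB^2=7.38, BC^2=7.38, CA^2=18
Sorted: [7.38, 7.38, 18]
By sides: Isosceles, By angles: Obtuse

Isosceles, Obtuse


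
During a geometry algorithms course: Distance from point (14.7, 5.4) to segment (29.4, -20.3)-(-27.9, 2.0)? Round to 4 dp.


Project P onto AB: t = 0.3744 (clamped to [0,1])
Closest point on segment: (7.9473, -11.9511)
Distance: 18.6187

18.6187


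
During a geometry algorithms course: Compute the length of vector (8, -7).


|u| = sqrt(8^2 + (-7)^2) = sqrt(113) = 10.6301

10.6301


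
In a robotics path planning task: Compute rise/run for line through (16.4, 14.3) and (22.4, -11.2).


slope = (y2-y1)/(x2-x1) = ((-11.2)-14.3)/(22.4-16.4) = (-25.5)/6 = -4.25

-4.25


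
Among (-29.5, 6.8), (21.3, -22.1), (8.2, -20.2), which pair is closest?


d(P0,P1) = 58.4453, d(P0,P2) = 46.3712, d(P1,P2) = 13.2371
Closest: P1 and P2

Closest pair: (21.3, -22.1) and (8.2, -20.2), distance = 13.2371


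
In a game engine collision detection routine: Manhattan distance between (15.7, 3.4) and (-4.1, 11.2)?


|15.7-(-4.1)| + |3.4-11.2| = 19.8 + 7.8 = 27.6

27.6


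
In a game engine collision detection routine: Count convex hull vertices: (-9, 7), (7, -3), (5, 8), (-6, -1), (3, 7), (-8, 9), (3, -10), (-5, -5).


Convex hull vertices (CCW): (-9, 7), (-5, -5), (3, -10), (7, -3), (5, 8), (-8, 9)
Count = 6

6


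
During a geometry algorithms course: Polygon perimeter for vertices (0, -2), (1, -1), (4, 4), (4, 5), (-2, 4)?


Sides: (0, -2)->(1, -1): sqrt(2) = 1.414214, (1, -1)->(4, 4): sqrt(34) = 5.830952, (4, 4)->(4, 5): sqrt(1) = 1, (4, 5)->(-2, 4): sqrt(37) = 6.082763, (-2, 4)->(0, -2): sqrt(40) = 6.324555
Sum = 20.652484
Perimeter = 20.6525

20.6525


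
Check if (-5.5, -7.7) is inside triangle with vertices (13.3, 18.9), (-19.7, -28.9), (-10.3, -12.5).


Cross products: AB x AP = -20.84, BC x BP = -33.6, CA x CP = -37.44
All same sign? yes

Yes, inside


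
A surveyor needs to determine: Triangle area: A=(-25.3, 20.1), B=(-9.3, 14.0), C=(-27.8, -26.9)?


Area = |x_A(y_B-y_C) + x_B(y_C-y_A) + x_C(y_A-y_B)|/2
= |(-1034.77) + 437.1 + (-169.58)|/2
= 767.25/2 = 383.625

383.625


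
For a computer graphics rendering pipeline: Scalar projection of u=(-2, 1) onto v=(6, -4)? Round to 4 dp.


u.v = -16, |v| = sqrt(52) = 7.2111
Scalar projection = u.v / |v| = -16 / sqrt(52) = -2.2188

-2.2188


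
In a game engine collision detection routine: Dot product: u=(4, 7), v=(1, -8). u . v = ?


u . v = u_x*v_x + u_y*v_y = 4*1 + 7*(-8)
= 4 + (-56) = -52

-52


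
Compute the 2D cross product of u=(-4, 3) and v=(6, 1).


u x v = u_x*v_y - u_y*v_x = (-4)*1 - 3*6
= (-4) - 18 = -22

-22


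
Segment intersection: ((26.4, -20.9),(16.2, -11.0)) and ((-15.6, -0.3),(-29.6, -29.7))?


Cross products: d1=1523.2, d2=1084.72, d3=205.68, d4=644.16
d1*d2 < 0 and d3*d4 < 0? no

No, they don't intersect


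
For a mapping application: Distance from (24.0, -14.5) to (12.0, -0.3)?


dx=-12, dy=14.2
d^2 = (-12)^2 + 14.2^2 = 345.64
d = sqrt(345.64) = 18.5914

18.5914


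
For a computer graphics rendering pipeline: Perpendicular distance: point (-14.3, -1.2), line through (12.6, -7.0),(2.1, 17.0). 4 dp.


|cross product| = 584.7
|line direction| = sqrt(686.25) = 26.1964
Distance = 584.7/sqrt(686.25) = 22.3199

22.3199


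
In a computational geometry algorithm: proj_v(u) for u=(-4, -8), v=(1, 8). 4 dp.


u.v = -68, |v| = sqrt(65) = 8.0623
Scalar projection = u.v / |v| = -68 / sqrt(65) = -8.4344

-8.4344


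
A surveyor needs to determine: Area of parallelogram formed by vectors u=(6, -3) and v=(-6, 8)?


|u x v| = |6*8 - (-3)*(-6)|
= |48 - 18| = 30

30


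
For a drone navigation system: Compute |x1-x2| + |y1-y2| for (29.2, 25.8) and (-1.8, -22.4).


|29.2-(-1.8)| + |25.8-(-22.4)| = 31 + 48.2 = 79.2

79.2


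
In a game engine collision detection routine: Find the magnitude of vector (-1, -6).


|u| = sqrt((-1)^2 + (-6)^2) = sqrt(37) = 6.0828

6.0828


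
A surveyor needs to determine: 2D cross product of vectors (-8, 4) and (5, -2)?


u x v = u_x*v_y - u_y*v_x = (-8)*(-2) - 4*5
= 16 - 20 = -4

-4


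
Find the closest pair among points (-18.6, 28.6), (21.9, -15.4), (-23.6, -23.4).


d(P0,P1) = 59.8018, d(P0,P2) = 52.2398, d(P1,P2) = 46.1979
Closest: P1 and P2

Closest pair: (21.9, -15.4) and (-23.6, -23.4), distance = 46.1979


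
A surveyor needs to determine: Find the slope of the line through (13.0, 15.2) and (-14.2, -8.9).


slope = (y2-y1)/(x2-x1) = ((-8.9)-15.2)/((-14.2)-13) = (-24.1)/(-27.2) = 0.886

0.886


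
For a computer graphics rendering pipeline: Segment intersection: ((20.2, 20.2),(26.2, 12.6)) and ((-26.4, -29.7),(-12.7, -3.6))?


Cross products: d1=-532.63, d2=-793.35, d3=-653.56, d4=-392.84
d1*d2 < 0 and d3*d4 < 0? no

No, they don't intersect


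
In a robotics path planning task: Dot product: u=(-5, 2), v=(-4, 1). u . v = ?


u . v = u_x*v_x + u_y*v_y = (-5)*(-4) + 2*1
= 20 + 2 = 22

22


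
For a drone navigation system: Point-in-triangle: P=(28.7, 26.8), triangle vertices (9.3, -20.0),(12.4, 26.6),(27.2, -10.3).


Cross products: AB x AP = -758.96, BC x BP = 604.43, CA x CP = -649.54
All same sign? no

No, outside


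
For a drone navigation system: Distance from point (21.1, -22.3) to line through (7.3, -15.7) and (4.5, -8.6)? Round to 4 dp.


|cross product| = 79.5
|line direction| = sqrt(58.25) = 7.6322
Distance = 79.5/sqrt(58.25) = 10.4164

10.4164


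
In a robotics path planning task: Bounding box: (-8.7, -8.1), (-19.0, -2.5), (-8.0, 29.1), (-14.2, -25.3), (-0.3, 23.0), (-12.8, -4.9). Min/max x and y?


x range: [-19, -0.3]
y range: [-25.3, 29.1]
Bounding box: (-19,-25.3) to (-0.3,29.1)

(-19,-25.3) to (-0.3,29.1)


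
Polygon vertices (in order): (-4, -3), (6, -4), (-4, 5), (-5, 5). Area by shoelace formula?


Shoelace sum: ((-4)*(-4) - 6*(-3)) + (6*5 - (-4)*(-4)) + ((-4)*5 - (-5)*5) + ((-5)*(-3) - (-4)*5)
= 88
Area = |88|/2 = 44

44


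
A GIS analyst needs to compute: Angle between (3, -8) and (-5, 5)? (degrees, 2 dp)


u.v = -55, |u| = sqrt(73) = 8.544, |v| = sqrt(50) = 7.0711
cos(theta) = u.v/(|u||v|) = -55/sqrt(3650) = -0.910366
theta = acos(-0.910366) = 155.56 degrees

155.56 degrees


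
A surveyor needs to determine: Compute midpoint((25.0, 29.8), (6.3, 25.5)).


M = ((25+6.3)/2, (29.8+25.5)/2)
= (15.65, 27.65)

(15.65, 27.65)


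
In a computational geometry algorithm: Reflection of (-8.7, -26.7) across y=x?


Reflection over y=x: (x,y) -> (y,x)
(-8.7, -26.7) -> (-26.7, -8.7)

(-26.7, -8.7)


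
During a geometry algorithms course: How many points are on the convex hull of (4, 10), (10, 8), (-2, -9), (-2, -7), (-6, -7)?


Convex hull vertices (CCW): (-6, -7), (-2, -9), (10, 8), (4, 10)
Count = 4

4


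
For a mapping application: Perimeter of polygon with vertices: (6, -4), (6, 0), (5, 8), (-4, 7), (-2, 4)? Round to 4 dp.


Sides: (6, -4)->(6, 0): sqrt(16) = 4, (6, 0)->(5, 8): sqrt(65) = 8.062258, (5, 8)->(-4, 7): sqrt(82) = 9.055385, (-4, 7)->(-2, 4): sqrt(13) = 3.605551, (-2, 4)->(6, -4): sqrt(128) = 11.313708
Sum = 36.036902
Perimeter = 36.0369

36.0369


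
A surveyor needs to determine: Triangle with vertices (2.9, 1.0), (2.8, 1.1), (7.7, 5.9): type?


Side lengths squared: AB^2=0.02, BC^2=47.05, CA^2=47.05
Sorted: [0.02, 47.05, 47.05]
By sides: Isosceles, By angles: Acute

Isosceles, Acute


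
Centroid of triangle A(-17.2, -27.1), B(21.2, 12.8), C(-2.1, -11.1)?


Centroid = ((x_A+x_B+x_C)/3, (y_A+y_B+y_C)/3)
= (((-17.2)+21.2+(-2.1))/3, ((-27.1)+12.8+(-11.1))/3)
= (0.6333, -8.4667)

(0.6333, -8.4667)


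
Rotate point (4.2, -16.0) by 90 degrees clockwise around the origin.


90° CW: (x,y) -> (y, -x)
(4.2,-16) -> (-16, -4.2)

(-16, -4.2)


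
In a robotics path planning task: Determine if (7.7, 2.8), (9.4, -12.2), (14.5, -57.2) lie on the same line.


Cross product: (9.4-7.7)*((-57.2)-2.8) - ((-12.2)-2.8)*(14.5-7.7)
= 0

Yes, collinear


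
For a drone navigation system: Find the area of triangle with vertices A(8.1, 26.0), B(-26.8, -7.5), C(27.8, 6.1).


Area = |x_A(y_B-y_C) + x_B(y_C-y_A) + x_C(y_A-y_B)|/2
= |(-110.16) + 533.32 + 931.3|/2
= 1354.46/2 = 677.23

677.23


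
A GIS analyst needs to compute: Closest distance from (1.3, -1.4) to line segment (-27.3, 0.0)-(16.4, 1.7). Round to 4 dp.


Project P onto AB: t = 0.6522 (clamped to [0,1])
Closest point on segment: (1.2024, 1.1088)
Distance: 2.5107

2.5107


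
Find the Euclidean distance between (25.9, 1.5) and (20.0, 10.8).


dx=-5.9, dy=9.3
d^2 = (-5.9)^2 + 9.3^2 = 121.3
d = sqrt(121.3) = 11.0136

11.0136


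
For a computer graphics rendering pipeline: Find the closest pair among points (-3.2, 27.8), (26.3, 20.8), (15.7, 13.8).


d(P0,P1) = 30.3191, d(P0,P2) = 23.5204, d(P1,P2) = 12.7028
Closest: P1 and P2

Closest pair: (26.3, 20.8) and (15.7, 13.8), distance = 12.7028


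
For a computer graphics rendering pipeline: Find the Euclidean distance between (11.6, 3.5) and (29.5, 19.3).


dx=17.9, dy=15.8
d^2 = 17.9^2 + 15.8^2 = 570.05
d = sqrt(570.05) = 23.8757

23.8757


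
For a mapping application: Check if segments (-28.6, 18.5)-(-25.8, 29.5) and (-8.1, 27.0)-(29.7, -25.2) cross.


Cross products: d1=-1391.4, d2=-829.44, d3=-201.7, d4=-763.66
d1*d2 < 0 and d3*d4 < 0? no

No, they don't intersect


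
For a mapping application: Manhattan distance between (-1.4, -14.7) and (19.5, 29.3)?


|(-1.4)-19.5| + |(-14.7)-29.3| = 20.9 + 44 = 64.9

64.9


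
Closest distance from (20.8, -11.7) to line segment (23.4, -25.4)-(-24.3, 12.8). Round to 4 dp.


Project P onto AB: t = 0.1733 (clamped to [0,1])
Closest point on segment: (15.1315, -18.7782)
Distance: 9.0683

9.0683


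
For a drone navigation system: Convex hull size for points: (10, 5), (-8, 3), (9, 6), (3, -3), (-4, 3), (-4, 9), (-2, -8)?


Convex hull vertices (CCW): (-8, 3), (-2, -8), (3, -3), (10, 5), (9, 6), (-4, 9)
Count = 6

6


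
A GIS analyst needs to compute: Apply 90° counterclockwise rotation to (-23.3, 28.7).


90° CCW: (x,y) -> (-y, x)
(-23.3,28.7) -> (-28.7, -23.3)

(-28.7, -23.3)


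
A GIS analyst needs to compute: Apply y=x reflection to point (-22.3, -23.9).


Reflection over y=x: (x,y) -> (y,x)
(-22.3, -23.9) -> (-23.9, -22.3)

(-23.9, -22.3)


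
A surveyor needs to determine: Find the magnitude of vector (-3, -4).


|u| = sqrt((-3)^2 + (-4)^2) = sqrt(25) = 5

5
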